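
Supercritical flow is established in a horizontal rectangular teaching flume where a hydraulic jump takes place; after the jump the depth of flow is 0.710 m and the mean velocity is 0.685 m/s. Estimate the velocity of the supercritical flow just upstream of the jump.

V₁ = 5.70 m/s

Fr₂ = V₂/√(g·y₂) = 0.685/√(9.81×0.710) = 0.260.
Since the conjugate-depth ratio holds either way, y₁/y₂ = ½[√(1 + 8Fr₂²) − 1] = ½[√1.539 − 1] = 0.120.
y₁ = 0.120 × 0.710 = 0.0854 m.
V₁ = q/y₁ = 0.486/0.0854 = 5.70 m/s.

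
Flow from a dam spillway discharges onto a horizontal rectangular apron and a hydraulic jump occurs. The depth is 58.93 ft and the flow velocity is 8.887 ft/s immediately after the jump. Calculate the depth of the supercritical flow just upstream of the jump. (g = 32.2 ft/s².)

y₁ = 4.554 ft

Fr₂ = V₂/√(g·y₂) = 8.887/√(32.2×58.93) = 0.2040.
The Bélanger relation is symmetric: y₁/y₂ = ½[√(1 + 8Fr₂²) − 1] = ½[√1.3330 − 1] = 0.07727.
y₁ = 0.07727 × 58.93 = 4.554 ft.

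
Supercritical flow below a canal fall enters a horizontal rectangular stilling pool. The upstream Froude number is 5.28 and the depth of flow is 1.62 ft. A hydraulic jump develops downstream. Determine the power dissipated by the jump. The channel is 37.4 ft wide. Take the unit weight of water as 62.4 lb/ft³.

P = 3257 hp

Fr₁ = 5.28 (given).
Conjugate-depth relation: y₂/y₁ = ½[√(1 + 8Fr₁²) − 1] = ½[√224.0 − 1] = 6.98.
y₂ = 6.98 × 1.62 = 11.3 ft.
Head loss: ΔE = (y₂ − y₁)³/(4y₁y₂) = (11.3 − 1.62)³/(4×1.62×11.3) = 911/73.3 = 12.4 ft.
V₁ = Fr₁·√(g·y₁) = 5.28×√(32.2×1.62) = 38.1 ft/s; q = V₁·y₁ = 61.8 ft²/s. Q = q·b = 61.8 × 37.4 = 2311 cfs. P = γ·Q·ΔE/550 = 62.4 × 2311 × 12.4 / 550 = 3257 hp.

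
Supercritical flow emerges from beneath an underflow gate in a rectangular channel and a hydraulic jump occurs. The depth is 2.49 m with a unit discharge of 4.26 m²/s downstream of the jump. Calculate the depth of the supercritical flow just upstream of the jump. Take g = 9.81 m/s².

V₂ = q/y₂ = 4.26/2.49 = 1.71 m/s; Fr₂ = V₂/√(g·y₂) = 0.346.
Applying the sequent-depth relation in reverse, y₁/y₂ = ½[√(1 + 8Fr₂²) − 1] = ½[√1.959 − 1] = 0.200.
y₁ = 0.200 × 2.49 = 0.497 m.

y₁ = 0.497 m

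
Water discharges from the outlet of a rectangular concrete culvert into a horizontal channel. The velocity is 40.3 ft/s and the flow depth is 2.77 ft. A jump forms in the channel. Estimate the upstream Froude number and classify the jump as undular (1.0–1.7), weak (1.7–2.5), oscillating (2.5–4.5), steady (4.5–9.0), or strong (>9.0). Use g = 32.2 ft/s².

Fr₁ = V₁/√(g·y₁) = 40.3/√(32.2×2.77) = 4.27.
Fr₁ = 4.27 lies in the oscillating range.

Fr₁ = 4.27; oscillating jump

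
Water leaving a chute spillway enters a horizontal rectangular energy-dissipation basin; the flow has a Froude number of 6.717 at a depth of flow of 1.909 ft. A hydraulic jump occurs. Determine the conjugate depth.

y₂ = 17.20 ft

Fr₁ = 6.717 (given).
Bélanger equation: y₂/y₁ = ½[√(1 + 8Fr₁²) − 1] = ½[√361.94 − 1] = 9.012.
y₂ = 9.012 × 1.909 = 17.20 ft.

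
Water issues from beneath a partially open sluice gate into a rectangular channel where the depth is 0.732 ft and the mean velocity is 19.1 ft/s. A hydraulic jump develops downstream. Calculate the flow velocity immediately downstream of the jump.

V₂ = 3.76 ft/s

Fr₁ = V₁/√(g·y₁) = 19.1/√(32.2×0.732) = 3.93.
Conjugate-depth relation: y₂/y₁ = ½[√(1 + 8Fr₁²) − 1] = ½[√124.8 − 1] = 5.09.
y₂ = 5.09 × 0.732 = 3.72 ft.
q = V₁·y₁ = 19.1 × 0.732 = 14.0 ft²/s.
V₂ = q/y₂ = 14.0/3.72 = 3.76 ft/s.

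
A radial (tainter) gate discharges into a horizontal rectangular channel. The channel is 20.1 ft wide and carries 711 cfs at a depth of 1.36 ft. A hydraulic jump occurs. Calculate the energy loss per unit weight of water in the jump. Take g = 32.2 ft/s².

q = Q/b = 711/20.1 = 35.4 ft²/s; V₁ = q/y₁ = 26.0 ft/s. Fr₁ = V₁/√(g·y₁) = 3.93.
By Bélanger, y₂/y₁ = ½[√(1 + 8Fr₁²) − 1] = ½[√124.6 − 1] = 5.08.
y₂ = 5.08 × 1.36 = 6.91 ft.
V₂ = q/y₂ = 35.4/6.91 = 5.12 ft/s. E₁ = y₁ + V₁²/2g = 11.9 ft; E₂ = y₂ + V₂²/2g = 7.32 ft. ΔE = E₁ − E₂ = 4.55 ft.

ΔE = 4.55 ft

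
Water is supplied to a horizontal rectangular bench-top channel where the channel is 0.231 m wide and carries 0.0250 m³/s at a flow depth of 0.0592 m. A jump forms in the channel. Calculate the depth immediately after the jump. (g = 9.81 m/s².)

y₂ = 0.173 m

q = Q/b = 0.0250/0.231 = 0.108 m²/s; V₁ = q/y₁ = 1.83 m/s. Fr₁ = V₁/√(g·y₁) = 2.40.
By Bélanger, y₂/y₁ = ½[√(1 + 8Fr₁²) − 1] = ½[√47.04 − 1] = 2.93.
y₂ = 2.93 × 0.0592 = 0.173 m.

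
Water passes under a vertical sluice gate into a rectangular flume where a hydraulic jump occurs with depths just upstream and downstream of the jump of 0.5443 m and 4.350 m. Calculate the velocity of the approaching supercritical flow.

For a rectangular channel the momentum equation gives q² = ½·g·y₁·y₂·(y₁ + y₂) = ½×9.81×0.5443×4.350×4.894 = 56.84.
q = √56.84 = 7.539 m²/s.
V₁ = q/y₁ = 7.539/0.5443 = 13.85 m/s.

V₁ = 13.85 m/s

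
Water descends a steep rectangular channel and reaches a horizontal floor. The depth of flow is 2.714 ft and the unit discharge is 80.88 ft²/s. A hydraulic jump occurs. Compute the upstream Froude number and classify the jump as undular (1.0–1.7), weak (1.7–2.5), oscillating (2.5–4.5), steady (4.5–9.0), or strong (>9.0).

V₁ = q/y₁ = 80.88/2.714 = 29.80 ft/s. Fr₁ = V₁/√(g·y₁) = 29.80/√(32.2×2.714) = 3.188.
Fr₁ = 3.188 lies in the oscillating range.

Fr₁ = 3.188; oscillating jump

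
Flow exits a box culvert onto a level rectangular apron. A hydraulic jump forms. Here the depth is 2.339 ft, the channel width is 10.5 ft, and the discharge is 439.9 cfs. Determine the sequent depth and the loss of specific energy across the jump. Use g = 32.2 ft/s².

y₂ = 5.757 ft; ΔE = 0.7414 ft

q = Q/b = 439.9/10.5 = 41.90 ft²/s; V₁ = q/y₁ = 17.91 ft/s. Fr₁ = V₁/√(g·y₁) = 2.064.
Bélanger equation: y₂/y₁ = ½[√(1 + 8Fr₁²) − 1] = ½[√35.078 − 1] = 2.461.
y₂ = 2.461 × 2.339 = 5.757 ft.
Head loss: ΔE = (y₂ − y₁)³/(4y₁y₂) = (5.757 − 2.339)³/(4×2.339×5.757) = 39.93/53.86 = 0.7414 ft.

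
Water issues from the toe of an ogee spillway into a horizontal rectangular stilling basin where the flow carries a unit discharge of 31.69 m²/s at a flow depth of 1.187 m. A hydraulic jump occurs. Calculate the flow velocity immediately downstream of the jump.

V₂ = 2.524 m/s

V₁ = q/y₁ = 31.69/1.187 = 26.70 m/s. Fr₁ = V₁/√(g·y₁) = 26.70/√(9.81×1.187) = 7.824.
By Bélanger, y₂/y₁ = ½[√(1 + 8Fr₁²) − 1] = ½[√490.68 − 1] = 10.58.
y₂ = 10.58 × 1.187 = 12.55 m.
V₂ = q/y₂ = 31.69/12.55 = 2.524 m/s.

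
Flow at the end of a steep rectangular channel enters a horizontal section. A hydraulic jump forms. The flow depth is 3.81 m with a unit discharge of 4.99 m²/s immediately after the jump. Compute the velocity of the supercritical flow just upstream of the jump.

V₁ = 15.5 m/s

V₂ = q/y₂ = 4.99/3.81 = 1.31 m/s; Fr₂ = V₂/√(g·y₂) = 0.214.
Applying the sequent-depth relation in reverse, y₁/y₂ = ½[√(1 + 8Fr₂²) − 1] = ½[√1.367 − 1] = 0.0846.
y₁ = 0.0846 × 3.81 = 0.322 m.
V₁ = q/y₁ = 4.99/0.322 = 15.5 m/s.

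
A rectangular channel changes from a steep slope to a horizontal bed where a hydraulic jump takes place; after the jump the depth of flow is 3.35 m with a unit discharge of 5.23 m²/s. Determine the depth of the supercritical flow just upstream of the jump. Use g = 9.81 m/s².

y₁ = 0.439 m

V₂ = q/y₂ = 5.23/3.35 = 1.56 m/s; Fr₂ = V₂/√(g·y₂) = 0.272.
From the momentum equation (using Fr₂), y₁/y₂ = ½[√(1 + 8Fr₂²) − 1] = ½[√1.593 − 1] = 0.131.
y₁ = 0.131 × 3.35 = 0.439 m.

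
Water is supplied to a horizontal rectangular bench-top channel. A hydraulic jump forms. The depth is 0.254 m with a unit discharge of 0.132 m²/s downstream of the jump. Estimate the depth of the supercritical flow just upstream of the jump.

V₂ = q/y₂ = 0.132/0.254 = 0.520 m/s; Fr₂ = V₂/√(g·y₂) = 0.329.
The Bélanger relation is symmetric: y₁/y₂ = ½[√(1 + 8Fr₂²) − 1] = ½[√1.867 − 1] = 0.183.
y₁ = 0.183 × 0.254 = 0.0465 m.

y₁ = 0.0465 m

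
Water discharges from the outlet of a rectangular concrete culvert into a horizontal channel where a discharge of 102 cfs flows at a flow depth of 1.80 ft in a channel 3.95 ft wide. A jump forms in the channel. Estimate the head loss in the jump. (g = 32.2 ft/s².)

q = Q/b = 102/3.95 = 25.8 ft²/s; V₁ = q/y₁ = 14.3 ft/s. Fr₁ = V₁/√(g·y₁) = 1.88.
Bélanger equation: y₂/y₁ = ½[√(1 + 8Fr₁²) − 1] = ½[√29.41 − 1] = 2.21.
y₂ = 2.21 × 1.80 = 3.98 ft.
V₂ = q/y₂ = 25.8/3.98 = 6.49 ft/s. E₁ = y₁ + V₁²/2g = 5.00 ft; E₂ = y₂ + V₂²/2g = 4.63 ft. ΔE = E₁ − E₂ = 0.362 ft.

ΔE = 0.362 ft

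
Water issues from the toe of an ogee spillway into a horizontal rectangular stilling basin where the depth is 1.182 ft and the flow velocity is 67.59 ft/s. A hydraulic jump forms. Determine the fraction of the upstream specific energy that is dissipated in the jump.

ΔE/E₁ = 0.750 (75.0%)

Fr₁ = V₁/√(g·y₁) = 67.59/√(32.2×1.182) = 10.96.
By Bélanger, y₂/y₁ = ½[√(1 + 8Fr₁²) − 1] = ½[√961.24 − 1] = 15.00.
y₂ = 15.00 × 1.182 = 17.73 ft.
E₁ = y₁ + V₁²/2g = 72.12 ft. ΔE = (y₂ − y₁)³/(4y₁y₂) = 54.07 ft. ΔE/E₁ = 54.07/72.12 = 0.750.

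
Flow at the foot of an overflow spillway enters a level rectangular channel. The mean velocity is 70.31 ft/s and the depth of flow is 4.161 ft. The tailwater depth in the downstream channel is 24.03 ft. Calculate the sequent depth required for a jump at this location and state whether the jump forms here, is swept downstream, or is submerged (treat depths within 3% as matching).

Fr₁ = V₁/√(g·y₁) = 70.31/√(32.2×4.161) = 6.074.
By Bélanger, y₂/y₁ = ½[√(1 + 8Fr₁²) − 1] = ½[√296.17 − 1] = 8.105.
y₂ = 8.105 × 4.161 = 33.72 ft.
Tailwater y_tw = 24.03 ft: y_tw < y₂, so the jump is swept downstream.

y₂ = 33.72 ft; the jump is swept downstream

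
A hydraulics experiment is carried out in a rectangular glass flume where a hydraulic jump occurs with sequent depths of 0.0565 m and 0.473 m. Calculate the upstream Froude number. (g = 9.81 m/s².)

For a rectangular channel the momentum equation gives q² = ½·g·y₁·y₂·(y₁ + y₂) = ½×9.81×0.0565×0.473×0.529 = 0.0694.
q = √0.0694 = 0.263 m²/s.
V₁ = q/y₁ = 4.66 m/s; Fr₁ = V₁/√(g·y₁) = 6.26.

Fr₁ = 6.26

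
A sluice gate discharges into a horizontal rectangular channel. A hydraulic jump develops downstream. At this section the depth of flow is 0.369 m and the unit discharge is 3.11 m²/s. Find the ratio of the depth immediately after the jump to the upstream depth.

V₁ = q/y₁ = 3.11/0.369 = 8.43 m/s. Fr₁ = V₁/√(g·y₁) = 8.43/√(9.81×0.369) = 4.43.
Sequent-depth ratio: y₂/y₁ = ½[√(1 + 8Fr₁²) − 1] = ½[√158.0 − 1] = 5.78.

y₂/y₁ = 5.78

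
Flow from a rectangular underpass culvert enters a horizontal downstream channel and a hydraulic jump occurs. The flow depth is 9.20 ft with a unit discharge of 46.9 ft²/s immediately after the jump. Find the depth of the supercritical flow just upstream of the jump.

V₂ = q/y₂ = 46.9/9.20 = 5.10 ft/s; Fr₂ = V₂/√(g·y₂) = 0.296.
The Bélanger relation is symmetric: y₁/y₂ = ½[√(1 + 8Fr₂²) − 1] = ½[√1.702 − 1] = 0.152.
y₁ = 0.152 × 9.20 = 1.40 ft.

y₁ = 1.40 ft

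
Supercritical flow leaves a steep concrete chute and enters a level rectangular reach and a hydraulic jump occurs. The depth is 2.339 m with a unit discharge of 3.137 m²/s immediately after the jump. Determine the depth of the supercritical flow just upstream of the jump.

y₁ = 0.3223 m

V₂ = q/y₂ = 3.137/2.339 = 1.341 m/s; Fr₂ = V₂/√(g·y₂) = 0.2800.
From the momentum equation (using Fr₂), y₁/y₂ = ½[√(1 + 8Fr₂²) − 1] = ½[√1.6271 − 1] = 0.1378.
y₁ = 0.1378 × 2.339 = 0.3223 m.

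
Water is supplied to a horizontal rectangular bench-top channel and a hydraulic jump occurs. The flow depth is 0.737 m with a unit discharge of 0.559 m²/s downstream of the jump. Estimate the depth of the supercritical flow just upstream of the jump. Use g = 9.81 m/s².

V₂ = q/y₂ = 0.559/0.737 = 0.758 m/s; Fr₂ = V₂/√(g·y₂) = 0.282.
Since the conjugate-depth ratio holds either way, y₁/y₂ = ½[√(1 + 8Fr₂²) − 1] = ½[√1.637 − 1] = 0.140.
y₁ = 0.140 × 0.737 = 0.103 m.

y₁ = 0.103 m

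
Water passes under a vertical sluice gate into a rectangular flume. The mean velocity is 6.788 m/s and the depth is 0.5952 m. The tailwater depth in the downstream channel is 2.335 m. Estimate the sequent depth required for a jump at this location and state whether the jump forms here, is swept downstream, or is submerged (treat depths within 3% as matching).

y₂ = 2.086 m; the jump is submerged

Fr₁ = V₁/√(g·y₁) = 6.788/√(9.81×0.5952) = 2.809.
Bélanger equation: y₂/y₁ = ½[√(1 + 8Fr₁²) − 1] = ½[√64.131 − 1] = 3.504.
y₂ = 3.504 × 0.5952 = 2.086 m.
Tailwater y_tw = 2.335 m: y_tw > y₂, so the jump is submerged.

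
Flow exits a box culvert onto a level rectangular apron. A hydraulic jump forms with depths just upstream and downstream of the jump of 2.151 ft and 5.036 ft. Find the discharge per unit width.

For a rectangular channel the momentum equation gives q² = ½·g·y₁·y₂·(y₁ + y₂) = ½×32.2×2.151×5.036×7.187 = 1253.
q = √1253 = 35.40 ft²/s.

q = 35.40 ft²/s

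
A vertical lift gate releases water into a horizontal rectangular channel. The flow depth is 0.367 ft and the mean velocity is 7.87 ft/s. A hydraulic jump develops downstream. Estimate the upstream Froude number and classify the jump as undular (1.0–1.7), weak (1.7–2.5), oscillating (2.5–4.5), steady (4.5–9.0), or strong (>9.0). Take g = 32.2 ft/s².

Fr₁ = 2.29; weak jump

Fr₁ = V₁/√(g·y₁) = 7.87/√(32.2×0.367) = 2.29.
Fr₁ = 2.29 lies in the weak range.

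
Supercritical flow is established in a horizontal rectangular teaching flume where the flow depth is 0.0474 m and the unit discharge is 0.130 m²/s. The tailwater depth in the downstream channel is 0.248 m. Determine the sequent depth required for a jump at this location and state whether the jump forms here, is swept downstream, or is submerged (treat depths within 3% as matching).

V₁ = q/y₁ = 0.130/0.0474 = 2.74 m/s. Fr₁ = V₁/√(g·y₁) = 2.74/√(9.81×0.0474) = 4.02.
Sequent-depth ratio: y₂/y₁ = ½[√(1 + 8Fr₁²) − 1] = ½[√130.4 − 1] = 5.21.
y₂ = 5.21 × 0.0474 = 0.247 m.
Tailwater y_tw = 0.248 m: y_tw ≈ y₂, so the jump forms here.

y₂ = 0.247 m; the jump forms here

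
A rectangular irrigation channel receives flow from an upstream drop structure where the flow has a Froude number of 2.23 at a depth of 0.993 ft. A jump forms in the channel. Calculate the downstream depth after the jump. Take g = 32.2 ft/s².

Fr₁ = 2.23 (given).
Sequent-depth ratio: y₂/y₁ = ½[√(1 + 8Fr₁²) − 1] = ½[√40.78 − 1] = 2.69.
y₂ = 2.69 × 0.993 = 2.67 ft.

y₂ = 2.67 ft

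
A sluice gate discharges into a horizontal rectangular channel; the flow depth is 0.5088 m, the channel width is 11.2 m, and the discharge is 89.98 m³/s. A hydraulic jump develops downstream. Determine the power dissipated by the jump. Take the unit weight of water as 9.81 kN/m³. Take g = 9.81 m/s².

q = Q/b = 89.98/11.2 = 8.034 m²/s; V₁ = q/y₁ = 15.79 m/s. Fr₁ = V₁/√(g·y₁) = 7.068.
From the momentum equation for a rectangular channel, y₂/y₁ = ½[√(1 + 8Fr₁²) − 1] = ½[√400.61 − 1] = 9.508.
y₂ = 9.508 × 0.5088 = 4.837 m.
Head loss: ΔE = (y₂ − y₁)³/(4y₁y₂) = (4.837 − 0.5088)³/(4×0.5088×4.837) = 81.11/9.845 = 8.238 m.
P = γ·Q·ΔE = 9.81 × 89.98 × 8.238 = 7272 kW.

P = 7272 kW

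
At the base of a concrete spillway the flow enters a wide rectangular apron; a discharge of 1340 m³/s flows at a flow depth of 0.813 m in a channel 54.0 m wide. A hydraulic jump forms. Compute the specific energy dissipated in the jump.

q = Q/b = 1340/54.0 = 24.8 m²/s; V₁ = q/y₁ = 30.5 m/s. Fr₁ = V₁/√(g·y₁) = 10.8.
From the momentum equation for a rectangular channel, y₂/y₁ = ½[√(1 + 8Fr₁²) − 1] = ½[√935.5 − 1] = 14.8.
y₂ = 14.8 × 0.813 = 12.0 m.
V₂ = q/y₂ = 24.8/12.0 = 2.06 m/s. E₁ = y₁ + V₁²/2g = 48.3 m; E₂ = y₂ + V₂²/2g = 12.2 m. ΔE = E₁ − E₂ = 36.1 m.

ΔE = 36.1 m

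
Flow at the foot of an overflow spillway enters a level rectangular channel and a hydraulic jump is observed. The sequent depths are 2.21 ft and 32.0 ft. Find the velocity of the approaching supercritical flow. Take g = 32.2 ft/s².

For a rectangular channel the momentum equation gives q² = ½·g·y₁·y₂·(y₁ + y₂) = ½×32.2×2.21×32.0×34.2 = 38951.
q = √38951 = 197 ft²/s.
V₁ = q/y₁ = 197/2.21 = 89.3 ft/s.

V₁ = 89.3 ft/s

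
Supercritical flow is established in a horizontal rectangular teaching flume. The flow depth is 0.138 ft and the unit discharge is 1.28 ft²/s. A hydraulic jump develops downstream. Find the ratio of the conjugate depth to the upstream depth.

y₂/y₁ = 5.74

V₁ = q/y₁ = 1.28/0.138 = 9.28 ft/s. Fr₁ = V₁/√(g·y₁) = 9.28/√(32.2×0.138) = 4.40.
From the momentum equation for a rectangular channel, y₂/y₁ = ½[√(1 + 8Fr₁²) − 1] = ½[√155.9 − 1] = 5.74.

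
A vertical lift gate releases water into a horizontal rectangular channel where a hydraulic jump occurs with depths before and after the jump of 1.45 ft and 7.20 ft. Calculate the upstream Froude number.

For a rectangular channel the momentum equation gives q² = ½·g·y₁·y₂·(y₁ + y₂) = ½×32.2×1.45×7.20×8.65 = 1454.
q = √1454 = 38.1 ft²/s.
V₁ = q/y₁ = 26.3 ft/s; Fr₁ = V₁/√(g·y₁) = 3.85.

Fr₁ = 3.85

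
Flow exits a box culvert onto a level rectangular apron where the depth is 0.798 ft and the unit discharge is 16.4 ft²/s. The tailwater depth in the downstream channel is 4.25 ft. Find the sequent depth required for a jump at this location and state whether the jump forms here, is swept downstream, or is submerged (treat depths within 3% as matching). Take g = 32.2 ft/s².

V₁ = q/y₁ = 16.4/0.798 = 20.6 ft/s. Fr₁ = V₁/√(g·y₁) = 20.6/√(32.2×0.798) = 4.05.
From the momentum equation for a rectangular channel, y₂/y₁ = ½[√(1 + 8Fr₁²) − 1] = ½[√132.5 − 1] = 5.26.
y₂ = 5.26 × 0.798 = 4.19 ft.
Tailwater y_tw = 4.25 ft: y_tw ≈ y₂, so the jump forms here.

y₂ = 4.19 ft; the jump forms here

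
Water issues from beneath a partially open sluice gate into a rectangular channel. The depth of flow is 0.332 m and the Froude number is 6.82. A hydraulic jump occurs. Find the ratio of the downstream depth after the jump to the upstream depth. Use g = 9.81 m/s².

Fr₁ = 6.82 (given).
Conjugate-depth relation: y₂/y₁ = ½[√(1 + 8Fr₁²) − 1] = ½[√373.1 − 1] = 9.16.

y₂/y₁ = 9.16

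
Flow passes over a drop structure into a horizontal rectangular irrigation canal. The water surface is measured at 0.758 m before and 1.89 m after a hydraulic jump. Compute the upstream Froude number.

For a rectangular channel the momentum equation gives q² = ½·g·y₁·y₂·(y₁ + y₂) = ½×9.81×0.758×1.89×2.65 = 18.6.
q = √18.6 = 4.31 m²/s.
V₁ = q/y₁ = 5.69 m/s; Fr₁ = V₁/√(g·y₁) = 2.09.

Fr₁ = 2.09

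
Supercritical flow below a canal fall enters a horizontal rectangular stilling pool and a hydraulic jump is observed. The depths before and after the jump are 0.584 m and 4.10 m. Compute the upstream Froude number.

For a rectangular channel the momentum equation gives q² = ½·g·y₁·y₂·(y₁ + y₂) = ½×9.81×0.584×4.10×4.68 = 55.0.
q = √55.0 = 7.42 m²/s.
V₁ = q/y₁ = 12.7 m/s; Fr₁ = V₁/√(g·y₁) = 5.31.

Fr₁ = 5.31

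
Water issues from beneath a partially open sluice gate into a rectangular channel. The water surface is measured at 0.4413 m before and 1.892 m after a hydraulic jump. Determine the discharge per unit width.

q = 3.091 m²/s

For a rectangular channel the momentum equation gives q² = ½·g·y₁·y₂·(y₁ + y₂) = ½×9.81×0.4413×1.892×2.333 = 9.556.
q = √9.556 = 3.091 m²/s.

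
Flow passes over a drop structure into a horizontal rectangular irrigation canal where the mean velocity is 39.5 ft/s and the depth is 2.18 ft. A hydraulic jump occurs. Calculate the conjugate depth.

y₂ = 13.5 ft

Fr₁ = V₁/√(g·y₁) = 39.5/√(32.2×2.18) = 4.71.
By Bélanger, y₂/y₁ = ½[√(1 + 8Fr₁²) − 1] = ½[√178.8 − 1] = 6.19.
y₂ = 6.19 × 2.18 = 13.5 ft.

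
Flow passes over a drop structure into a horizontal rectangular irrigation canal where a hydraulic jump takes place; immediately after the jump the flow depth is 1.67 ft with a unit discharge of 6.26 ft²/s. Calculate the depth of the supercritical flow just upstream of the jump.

V₂ = q/y₂ = 6.26/1.67 = 3.75 ft/s; Fr₂ = V₂/√(g·y₂) = 0.511.
Applying the sequent-depth relation in reverse, y₁/y₂ = ½[√(1 + 8Fr₂²) − 1] = ½[√3.090 − 1] = 0.379.
y₁ = 0.379 × 1.67 = 0.633 ft.

y₁ = 0.633 ft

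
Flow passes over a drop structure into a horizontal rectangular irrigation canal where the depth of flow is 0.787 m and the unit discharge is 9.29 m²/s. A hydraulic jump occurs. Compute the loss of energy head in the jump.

V₁ = q/y₁ = 9.29/0.787 = 11.8 m/s. Fr₁ = V₁/√(g·y₁) = 11.8/√(9.81×0.787) = 4.25.
By Bélanger, y₂/y₁ = ½[√(1 + 8Fr₁²) − 1] = ½[√145.4 − 1] = 5.53.
y₂ = 5.53 × 0.787 = 4.35 m.
V₂ = q/y₂ = 9.29/4.35 = 2.14 m/s. E₁ = y₁ + V₁²/2g = 7.89 m; E₂ = y₂ + V₂²/2g = 4.58 m. ΔE = E₁ − E₂ = 3.31 m.

ΔE = 3.31 m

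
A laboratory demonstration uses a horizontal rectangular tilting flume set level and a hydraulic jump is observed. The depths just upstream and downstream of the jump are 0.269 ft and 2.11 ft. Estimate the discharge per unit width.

q = 4.66 ft²/s

For a rectangular channel the momentum equation gives q² = ½·g·y₁·y₂·(y₁ + y₂) = ½×32.2×0.269×2.11×2.38 = 21.7.
q = √21.7 = 4.66 ft²/s.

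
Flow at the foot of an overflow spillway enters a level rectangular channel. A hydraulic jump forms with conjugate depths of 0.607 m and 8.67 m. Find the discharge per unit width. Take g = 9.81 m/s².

For a rectangular channel the momentum equation gives q² = ½·g·y₁·y₂·(y₁ + y₂) = ½×9.81×0.607×8.67×9.28 = 239.
q = √239 = 15.5 m²/s.

q = 15.5 m²/s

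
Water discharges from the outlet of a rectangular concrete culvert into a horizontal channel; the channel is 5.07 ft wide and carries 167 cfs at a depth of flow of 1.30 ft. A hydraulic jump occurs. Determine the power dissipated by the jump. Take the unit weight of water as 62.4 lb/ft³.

q = Q/b = 167/5.07 = 32.9 ft²/s; V₁ = q/y₁ = 25.3 ft/s. Fr₁ = V₁/√(g·y₁) = 3.92.
Sequent-depth ratio: y₂/y₁ = ½[√(1 + 8Fr₁²) − 1] = ½[√123.7 − 1] = 5.06.
y₂ = 5.06 × 1.30 = 6.58 ft.
V₂ = q/y₂ = 32.9/6.58 = 5.01 ft/s. E₁ = y₁ + V₁²/2g = 11.3 ft; E₂ = y₂ + V₂²/2g = 6.97 ft. ΔE = E₁ − E₂ = 4.30 ft.
P = γ·Q·ΔE/550 = 62.4 × 167 × 4.30 / 550 = 81.5 hp.

P = 81.5 hp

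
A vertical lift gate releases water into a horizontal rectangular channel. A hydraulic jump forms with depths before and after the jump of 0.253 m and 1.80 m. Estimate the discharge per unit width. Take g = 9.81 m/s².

q = 2.14 m²/s

For a rectangular channel the momentum equation gives q² = ½·g·y₁·y₂·(y₁ + y₂) = ½×9.81×0.253×1.80×2.05 = 4.59.
q = √4.59 = 2.14 m²/s.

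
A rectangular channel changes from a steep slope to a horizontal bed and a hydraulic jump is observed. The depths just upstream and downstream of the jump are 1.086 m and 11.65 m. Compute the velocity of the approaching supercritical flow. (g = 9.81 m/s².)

For a rectangular channel the momentum equation gives q² = ½·g·y₁·y₂·(y₁ + y₂) = ½×9.81×1.086×11.65×12.74 = 790.4.
q = √790.4 = 28.11 m²/s.
V₁ = q/y₁ = 28.11/1.086 = 25.89 m/s.

V₁ = 25.89 m/s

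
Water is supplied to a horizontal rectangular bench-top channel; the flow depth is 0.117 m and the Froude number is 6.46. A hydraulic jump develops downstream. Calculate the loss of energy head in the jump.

ΔE = 1.51 m

Fr₁ = 6.46 (given).
By Bélanger, y₂/y₁ = ½[√(1 + 8Fr₁²) − 1] = ½[√334.9 − 1] = 8.65.
y₂ = 8.65 × 0.117 = 1.01 m.
V₁ = Fr₁·√(g·y₁) = 6.46×√(9.81×0.117) = 6.92 m/s; q = V₁·y₁ = 0.810 m²/s. V₂ = q/y₂ = 0.810/1.01 = 0.800 m/s. E₁ = y₁ + V₁²/2g = 2.56 m; E₂ = y₂ + V₂²/2g = 1.04 m. ΔE = E₁ − E₂ = 1.51 m.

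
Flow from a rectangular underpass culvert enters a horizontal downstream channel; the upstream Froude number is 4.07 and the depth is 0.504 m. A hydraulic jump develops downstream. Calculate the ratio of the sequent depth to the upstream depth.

Fr₁ = 4.07 (given).
Sequent-depth ratio: y₂/y₁ = ½[√(1 + 8Fr₁²) − 1] = ½[√133.5 − 1] = 5.28.

y₂/y₁ = 5.28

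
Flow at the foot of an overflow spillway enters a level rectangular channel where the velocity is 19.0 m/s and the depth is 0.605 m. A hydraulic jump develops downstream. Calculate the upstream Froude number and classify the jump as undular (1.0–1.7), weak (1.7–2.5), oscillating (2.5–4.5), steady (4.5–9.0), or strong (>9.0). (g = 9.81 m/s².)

Fr₁ = V₁/√(g·y₁) = 19.0/√(9.81×0.605) = 7.80.
Fr₁ = 7.80 lies in the steady range.

Fr₁ = 7.80; steady jump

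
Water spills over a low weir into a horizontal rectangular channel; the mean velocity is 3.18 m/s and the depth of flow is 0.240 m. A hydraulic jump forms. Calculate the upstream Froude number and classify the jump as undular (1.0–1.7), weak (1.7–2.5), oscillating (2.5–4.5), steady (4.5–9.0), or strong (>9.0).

Fr₁ = V₁/√(g·y₁) = 3.18/√(9.81×0.240) = 2.07.
Fr₁ = 2.07 lies in the weak range.

Fr₁ = 2.07; weak jump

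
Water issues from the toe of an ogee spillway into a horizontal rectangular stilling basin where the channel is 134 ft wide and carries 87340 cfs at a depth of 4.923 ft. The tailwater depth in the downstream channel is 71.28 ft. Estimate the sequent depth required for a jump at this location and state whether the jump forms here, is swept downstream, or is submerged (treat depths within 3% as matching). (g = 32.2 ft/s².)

y₂ = 70.79 ft; the jump forms here

q = Q/b = 87340/134 = 651.8 ft²/s; V₁ = q/y₁ = 132.4 ft/s. Fr₁ = V₁/√(g·y₁) = 10.52.
By Bélanger, y₂/y₁ = ½[√(1 + 8Fr₁²) − 1] = ½[√885.63 − 1] = 14.38.
y₂ = 14.38 × 4.923 = 70.79 ft.
Tailwater y_tw = 71.28 ft: y_tw ≈ y₂, so the jump forms here.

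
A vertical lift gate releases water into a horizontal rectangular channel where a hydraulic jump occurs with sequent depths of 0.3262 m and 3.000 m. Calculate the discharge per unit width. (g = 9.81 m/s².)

For a rectangular channel the momentum equation gives q² = ½·g·y₁·y₂·(y₁ + y₂) = ½×9.81×0.3262×3.000×3.326 = 15.97.
q = √15.97 = 3.996 m²/s.

q = 3.996 m²/s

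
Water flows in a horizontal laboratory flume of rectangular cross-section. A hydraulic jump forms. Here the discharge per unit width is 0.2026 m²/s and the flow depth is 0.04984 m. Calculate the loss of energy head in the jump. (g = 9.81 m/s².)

ΔE = 0.4924 m

V₁ = q/y₁ = 0.2026/0.04984 = 4.065 m/s. Fr₁ = V₁/√(g·y₁) = 4.065/√(9.81×0.04984) = 5.814.
Conjugate-depth relation: y₂/y₁ = ½[√(1 + 8Fr₁²) − 1] = ½[√271.37 − 1] = 7.737.
y₂ = 7.737 × 0.04984 = 0.3856 m.
Head loss: ΔE = (y₂ − y₁)³/(4y₁y₂) = (0.3856 − 0.04984)³/(4×0.04984×0.3856) = 0.03785/0.07687 = 0.4924 m.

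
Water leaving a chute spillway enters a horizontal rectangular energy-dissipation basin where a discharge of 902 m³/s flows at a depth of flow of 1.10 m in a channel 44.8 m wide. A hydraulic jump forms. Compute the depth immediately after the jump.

y₂ = 8.14 m

q = Q/b = 902/44.8 = 20.1 m²/s; V₁ = q/y₁ = 18.3 m/s. Fr₁ = V₁/√(g·y₁) = 5.57.
Sequent-depth ratio: y₂/y₁ = ½[√(1 + 8Fr₁²) − 1] = ½[√249.4 − 1] = 7.40.
y₂ = 7.40 × 1.10 = 8.14 m.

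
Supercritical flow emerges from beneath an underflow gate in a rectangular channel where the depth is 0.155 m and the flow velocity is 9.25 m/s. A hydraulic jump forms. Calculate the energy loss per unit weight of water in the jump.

Fr₁ = V₁/√(g·y₁) = 9.25/√(9.81×0.155) = 7.50.
From the momentum equation for a rectangular channel, y₂/y₁ = ½[√(1 + 8Fr₁²) − 1] = ½[√451.2 − 1] = 10.1.
y₂ = 10.1 × 0.155 = 1.57 m.
Head loss: ΔE = (y₂ − y₁)³/(4y₁y₂) = (1.57 − 0.155)³/(4×0.155×1.57) = 2.83/0.973 = 2.90 m.

ΔE = 2.90 m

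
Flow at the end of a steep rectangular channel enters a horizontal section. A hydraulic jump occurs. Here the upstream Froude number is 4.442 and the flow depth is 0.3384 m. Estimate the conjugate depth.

Fr₁ = 4.442 (given).
Conjugate-depth relation: y₂/y₁ = ½[√(1 + 8Fr₁²) − 1] = ½[√158.85 − 1] = 5.802.
y₂ = 5.802 × 0.3384 = 1.963 m.

y₂ = 1.963 m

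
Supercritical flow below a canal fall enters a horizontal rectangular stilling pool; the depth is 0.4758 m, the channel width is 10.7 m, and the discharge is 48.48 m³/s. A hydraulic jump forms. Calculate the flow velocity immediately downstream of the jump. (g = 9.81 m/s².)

V₂ = 1.655 m/s

q = Q/b = 48.48/10.7 = 4.531 m²/s; V₁ = q/y₁ = 9.523 m/s. Fr₁ = V₁/√(g·y₁) = 4.408.
From the momentum equation for a rectangular channel, y₂/y₁ = ½[√(1 + 8Fr₁²) − 1] = ½[√156.42 − 1] = 5.753.
y₂ = 5.753 × 0.4758 = 2.737 m.
V₂ = q/y₂ = 4.531/2.737 = 1.655 m/s.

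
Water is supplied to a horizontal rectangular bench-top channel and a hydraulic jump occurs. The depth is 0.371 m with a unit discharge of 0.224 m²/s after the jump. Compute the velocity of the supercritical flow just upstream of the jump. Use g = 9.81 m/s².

V₂ = q/y₂ = 0.224/0.371 = 0.604 m/s; Fr₂ = V₂/√(g·y₂) = 0.316.
From the momentum equation (using Fr₂), y₁/y₂ = ½[√(1 + 8Fr₂²) − 1] = ½[√1.801 − 1] = 0.171.
y₁ = 0.171 × 0.371 = 0.0635 m.
V₁ = q/y₁ = 0.224/0.0635 = 3.53 m/s.

V₁ = 3.53 m/s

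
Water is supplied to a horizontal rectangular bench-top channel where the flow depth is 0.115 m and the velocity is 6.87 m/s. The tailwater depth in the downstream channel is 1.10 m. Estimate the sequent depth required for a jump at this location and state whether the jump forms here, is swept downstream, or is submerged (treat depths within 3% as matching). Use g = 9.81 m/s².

y₂ = 0.996 m; the jump is submerged

Fr₁ = V₁/√(g·y₁) = 6.87/√(9.81×0.115) = 6.47.
Bélanger equation: y₂/y₁ = ½[√(1 + 8Fr₁²) − 1] = ½[√335.7 − 1] = 8.66.
y₂ = 8.66 × 0.115 = 0.996 m.
Tailwater y_tw = 1.10 m: y_tw > y₂, so the jump is submerged.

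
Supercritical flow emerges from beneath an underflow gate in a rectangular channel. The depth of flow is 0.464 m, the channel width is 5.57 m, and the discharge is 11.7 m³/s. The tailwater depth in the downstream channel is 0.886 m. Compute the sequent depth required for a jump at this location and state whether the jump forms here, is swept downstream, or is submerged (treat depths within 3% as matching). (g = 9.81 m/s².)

q = Q/b = 11.7/5.57 = 2.10 m²/s; V₁ = q/y₁ = 4.53 m/s. Fr₁ = V₁/√(g·y₁) = 2.12.
Sequent-depth ratio: y₂/y₁ = ½[√(1 + 8Fr₁²) − 1] = ½[√37.02 − 1] = 2.54.
y₂ = 2.54 × 0.464 = 1.18 m.
Tailwater y_tw = 0.886 m: y_tw < y₂, so the jump is swept downstream.

y₂ = 1.18 m; the jump is swept downstream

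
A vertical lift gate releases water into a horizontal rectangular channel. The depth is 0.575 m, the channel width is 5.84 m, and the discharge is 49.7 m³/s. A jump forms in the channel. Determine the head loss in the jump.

ΔE = 6.79 m

q = Q/b = 49.7/5.84 = 8.51 m²/s; V₁ = q/y₁ = 14.8 m/s. Fr₁ = V₁/√(g·y₁) = 6.23.
Bélanger equation: y₂/y₁ = ½[√(1 + 8Fr₁²) − 1] = ½[√311.7 − 1] = 8.33.
y₂ = 8.33 × 0.575 = 4.79 m.
Head loss: ΔE = (y₂ − y₁)³/(4y₁y₂) = (4.79 − 0.575)³/(4×0.575×4.79) = 74.8/11.0 = 6.79 m.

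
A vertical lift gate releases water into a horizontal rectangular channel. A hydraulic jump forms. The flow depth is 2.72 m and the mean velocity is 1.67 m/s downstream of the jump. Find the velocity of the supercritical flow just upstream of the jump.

Fr₂ = V₂/√(g·y₂) = 1.67/√(9.81×2.72) = 0.323.
The Bélanger relation is symmetric: y₁/y₂ = ½[√(1 + 8Fr₂²) − 1] = ½[√1.836 − 1] = 0.178.
y₁ = 0.178 × 2.72 = 0.483 m.
V₁ = q/y₁ = 4.54/0.483 = 9.41 m/s.

V₁ = 9.41 m/s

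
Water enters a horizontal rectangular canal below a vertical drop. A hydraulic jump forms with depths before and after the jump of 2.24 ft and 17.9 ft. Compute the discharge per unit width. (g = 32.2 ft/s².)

For a rectangular channel the momentum equation gives q² = ½·g·y₁·y₂·(y₁ + y₂) = ½×32.2×2.24×17.9×20.1 = 13001.
q = √13001 = 114 ft²/s.

q = 114 ft²/s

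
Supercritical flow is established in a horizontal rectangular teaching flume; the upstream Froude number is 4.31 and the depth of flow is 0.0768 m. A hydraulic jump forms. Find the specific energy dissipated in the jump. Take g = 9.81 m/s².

Fr₁ = 4.31 (given).
Sequent-depth ratio: y₂/y₁ = ½[√(1 + 8Fr₁²) − 1] = ½[√149.6 − 1] = 5.62.
y₂ = 5.62 × 0.0768 = 0.431 m.
V₁ = Fr₁·√(g·y₁) = 4.31×√(9.81×0.0768) = 3.74 m/s; q = V₁·y₁ = 0.287 m²/s. V₂ = q/y₂ = 0.287/0.431 = 0.666 m/s. E₁ = y₁ + V₁²/2g = 0.790 m; E₂ = y₂ + V₂²/2g = 0.454 m. ΔE = E₁ − E₂ = 0.336 m.

ΔE = 0.336 m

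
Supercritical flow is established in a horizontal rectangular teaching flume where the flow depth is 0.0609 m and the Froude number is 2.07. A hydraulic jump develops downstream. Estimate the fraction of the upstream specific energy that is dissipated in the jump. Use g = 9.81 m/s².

Fr₁ = 2.07 (given).
Conjugate-depth relation: y₂/y₁ = ½[√(1 + 8Fr₁²) − 1] = ½[√35.28 − 1] = 2.47.
y₂ = 2.47 × 0.0609 = 0.150 m.
E₁ = y₁(1 + Fr₁²/2) = 0.0609×(1 + 2.07²/2) = 0.191 m. ΔE = (y₂ − y₁)³/(4y₁y₂) = 0.0196 m. ΔE/E₁ = 0.0196/0.191 = 0.102.

ΔE/E₁ = 0.102 (10.2%)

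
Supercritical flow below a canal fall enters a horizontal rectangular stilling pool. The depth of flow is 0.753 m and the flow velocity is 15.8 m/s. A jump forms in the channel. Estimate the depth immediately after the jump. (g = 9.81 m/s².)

Fr₁ = V₁/√(g·y₁) = 15.8/√(9.81×0.753) = 5.81.
Bélanger equation: y₂/y₁ = ½[√(1 + 8Fr₁²) − 1] = ½[√271.4 − 1] = 7.74.
y₂ = 7.74 × 0.753 = 5.83 m.

y₂ = 5.83 m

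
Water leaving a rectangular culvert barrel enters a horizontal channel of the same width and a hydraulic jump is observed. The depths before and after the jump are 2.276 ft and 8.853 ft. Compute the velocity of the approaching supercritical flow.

V₁ = 26.40 ft/s

For a rectangular channel the momentum equation gives q² = ½·g·y₁·y₂·(y₁ + y₂) = ½×32.2×2.276×8.853×11.13 = 3610.
q = √3610 = 60.09 ft²/s.
V₁ = q/y₁ = 60.09/2.276 = 26.40 ft/s.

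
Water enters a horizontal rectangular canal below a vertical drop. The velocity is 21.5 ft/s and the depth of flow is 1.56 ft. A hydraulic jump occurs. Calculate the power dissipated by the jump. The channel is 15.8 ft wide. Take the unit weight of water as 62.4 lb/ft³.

Fr₁ = V₁/√(g·y₁) = 21.5/√(32.2×1.56) = 3.03.
Bélanger equation: y₂/y₁ = ½[√(1 + 8Fr₁²) − 1] = ½[√74.62 − 1] = 3.82.
y₂ = 3.82 × 1.56 = 5.96 ft.
Head loss: ΔE = (y₂ − y₁)³/(4y₁y₂) = (5.96 − 1.56)³/(4×1.56×5.96) = 85.1/37.2 = 2.29 ft.
q = V₁·y₁ = 21.5 × 1.56 = 33.5 ft²/s. Q = q·b = 33.5 × 15.8 = 530 cfs. P = γ·Q·ΔE/550 = 62.4 × 530 × 2.29 / 550 = 138 hp.

P = 138 hp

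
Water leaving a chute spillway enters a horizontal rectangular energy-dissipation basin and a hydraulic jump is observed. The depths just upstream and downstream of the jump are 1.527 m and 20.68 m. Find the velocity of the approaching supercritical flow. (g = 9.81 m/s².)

For a rectangular channel the momentum equation gives q² = ½·g·y₁·y₂·(y₁ + y₂) = ½×9.81×1.527×20.68×22.21 = 3440.
q = √3440 = 58.65 m²/s.
V₁ = q/y₁ = 58.65/1.527 = 38.41 m/s.

V₁ = 38.41 m/s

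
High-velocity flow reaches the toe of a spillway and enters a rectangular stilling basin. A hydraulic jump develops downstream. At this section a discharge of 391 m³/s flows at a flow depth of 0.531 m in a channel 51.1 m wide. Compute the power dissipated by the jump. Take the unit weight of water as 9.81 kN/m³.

P = 24866 kW

q = Q/b = 391/51.1 = 7.65 m²/s; V₁ = q/y₁ = 14.4 m/s. Fr₁ = V₁/√(g·y₁) = 6.31.
From the momentum equation for a rectangular channel, y₂/y₁ = ½[√(1 + 8Fr₁²) − 1] = ½[√319.9 − 1] = 8.44.
y₂ = 8.44 × 0.531 = 4.48 m.
V₂ = q/y₂ = 7.65/4.48 = 1.71 m/s. E₁ = y₁ + V₁²/2g = 11.1 m; E₂ = y₂ + V₂²/2g = 4.63 m. ΔE = E₁ − E₂ = 6.48 m.
P = γ·Q·ΔE = 9.81 × 391 × 6.48 = 24866 kW.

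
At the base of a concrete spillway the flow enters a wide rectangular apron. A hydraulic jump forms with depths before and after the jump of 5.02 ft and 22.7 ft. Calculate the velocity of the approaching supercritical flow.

For a rectangular channel the momentum equation gives q² = ½·g·y₁·y₂·(y₁ + y₂) = ½×32.2×5.02×22.7×27.7 = 50857.
q = √50857 = 226 ft²/s.
V₁ = q/y₁ = 226/5.02 = 44.9 ft/s.

V₁ = 44.9 ft/s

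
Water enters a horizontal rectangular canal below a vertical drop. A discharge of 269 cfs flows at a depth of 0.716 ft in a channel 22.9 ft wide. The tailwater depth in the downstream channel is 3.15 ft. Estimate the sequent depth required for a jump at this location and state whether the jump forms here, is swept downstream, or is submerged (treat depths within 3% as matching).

q = Q/b = 269/22.9 = 11.7 ft²/s; V₁ = q/y₁ = 16.4 ft/s. Fr₁ = V₁/√(g·y₁) = 3.42.
Bélanger equation: y₂/y₁ = ½[√(1 + 8Fr₁²) − 1] = ½[√94.40 − 1] = 4.36.
y₂ = 4.36 × 0.716 = 3.12 ft.
Tailwater y_tw = 3.15 ft: y_tw ≈ y₂, so the jump forms here.

y₂ = 3.12 ft; the jump forms here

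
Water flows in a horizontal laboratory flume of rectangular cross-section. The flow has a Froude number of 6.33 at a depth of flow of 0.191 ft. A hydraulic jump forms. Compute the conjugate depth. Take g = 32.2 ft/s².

y₂ = 1.62 ft

Fr₁ = 6.33 (given).
Bélanger equation: y₂/y₁ = ½[√(1 + 8Fr₁²) − 1] = ½[√321.6 − 1] = 8.47.
y₂ = 8.47 × 0.191 = 1.62 ft.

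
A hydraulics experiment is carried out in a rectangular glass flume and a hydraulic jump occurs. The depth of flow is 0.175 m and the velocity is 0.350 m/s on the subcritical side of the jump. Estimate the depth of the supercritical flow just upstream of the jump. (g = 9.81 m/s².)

Fr₂ = V₂/√(g·y₂) = 0.350/√(9.81×0.175) = 0.267.
From the momentum equation (using Fr₂), y₁/y₂ = ½[√(1 + 8Fr₂²) − 1] = ½[√1.571 − 1] = 0.127.
y₁ = 0.127 × 0.175 = 0.0222 m.

y₁ = 0.0222 m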